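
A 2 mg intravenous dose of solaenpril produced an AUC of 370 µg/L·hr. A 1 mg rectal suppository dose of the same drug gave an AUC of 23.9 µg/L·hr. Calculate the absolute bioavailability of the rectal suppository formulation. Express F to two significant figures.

F = 0.13

F = (AUC_ev / D_ev) / (AUC_iv / D_iv)
  = (23.9/1) / (370/2)
  = 23.9 / 185 = 0.1292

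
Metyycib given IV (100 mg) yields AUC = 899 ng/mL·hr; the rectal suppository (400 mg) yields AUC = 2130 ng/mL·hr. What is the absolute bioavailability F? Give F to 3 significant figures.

F = 0.592

F = (AUC_ev / D_ev) / (AUC_iv / D_iv)
  = (2130/400) / (899/100)
  = 5.325 / 8.99 = 0.5923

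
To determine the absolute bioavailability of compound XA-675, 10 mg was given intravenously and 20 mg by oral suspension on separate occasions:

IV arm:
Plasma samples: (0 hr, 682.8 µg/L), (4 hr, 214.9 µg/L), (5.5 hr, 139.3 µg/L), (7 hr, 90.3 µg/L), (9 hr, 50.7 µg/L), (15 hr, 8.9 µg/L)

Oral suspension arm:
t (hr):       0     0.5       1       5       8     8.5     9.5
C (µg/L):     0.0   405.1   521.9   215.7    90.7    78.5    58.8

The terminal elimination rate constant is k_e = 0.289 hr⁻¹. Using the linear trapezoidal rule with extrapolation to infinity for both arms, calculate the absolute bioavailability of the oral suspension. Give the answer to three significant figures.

F = 0.500

Trapezoidal AUC_0→15 (IV):
  [0→4]: (682.8+214.9)/2 × 4 = 1795.4
  [4→5.5]: (214.9+139.3)/2 × 1.5 = 265.65
  [5.5→7]: (139.3+90.3)/2 × 1.5 = 172.2
  [7→9]: (90.3+50.7)/2 × 2 = 141.0
  [9→15]: (50.7+8.9)/2 × 6 = 178.8
  Sum = 2553.05 µg/L·hr
IV tail: 8.9/0.289 = 30.796; AUC_iv,0→∞ = 2553.05 + 30.796 = 2583.846 µg/L·hr
Trapezoidal AUC_0→9.5 (oral suspension):
  [0→0.5]: (0.0+405.1)/2 × 0.5 = 101.275
  [0.5→1]: (405.1+521.9)/2 × 0.5 = 231.75
  [1→5]: (521.9+215.7)/2 × 4 = 1475.2
  [5→8]: (215.7+90.7)/2 × 3 = 459.6
  [8→8.5]: (90.7+78.5)/2 × 0.5 = 42.3
  [8.5→9.5]: (78.5+58.8)/2 × 1 = 68.65
  Sum = 2378.775 µg/L·hr
oral suspension tail: 58.8/0.289 = 203.460; AUC_ev,0→∞ = 2378.775 + 203.460 = 2582.235 µg/L·hr
F = (AUC_ev/D_ev)/(AUC_iv/D_iv) = (2582.235/20)/(2583.846/10) = 129.11175/258.3846 = 0.4997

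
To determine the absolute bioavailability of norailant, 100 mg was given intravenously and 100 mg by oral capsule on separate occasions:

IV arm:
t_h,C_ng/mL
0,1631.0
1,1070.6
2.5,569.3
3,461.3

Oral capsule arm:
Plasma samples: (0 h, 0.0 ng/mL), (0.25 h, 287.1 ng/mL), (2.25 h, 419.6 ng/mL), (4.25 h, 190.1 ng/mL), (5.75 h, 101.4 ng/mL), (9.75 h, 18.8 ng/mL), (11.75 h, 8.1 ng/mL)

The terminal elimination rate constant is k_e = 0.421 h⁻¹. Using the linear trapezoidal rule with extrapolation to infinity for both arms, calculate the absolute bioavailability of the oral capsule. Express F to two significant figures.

Trapezoidal AUC_0→3 (IV):
  [0→1]: (1631.0+1070.6)/2 × 1 = 1350.8
  [1→2.5]: (1070.6+569.3)/2 × 1.5 = 1229.925
  [2.5→3]: (569.3+461.3)/2 × 0.5 = 257.65
  Sum = 2838.375 ng/mL·h
IV tail: 461.3/0.421 = 1095.724; AUC_iv,0→∞ = 2838.375 + 1095.724 = 3934.099 ng/mL·h
Trapezoidal AUC_0→11.75 (oral capsule):
  [0→0.25]: (0.0+287.1)/2 × 0.25 = 35.8875
  [0.25→2.25]: (287.1+419.6)/2 × 2 = 706.7
  [2.25→4.25]: (419.6+190.1)/2 × 2 = 609.7
  [4.25→5.75]: (190.1+101.4)/2 × 1.5 = 218.625
  [5.75→9.75]: (101.4+18.8)/2 × 4 = 240.4
  [9.75→11.75]: (18.8+8.1)/2 × 2 = 26.9
  Sum = 1838.2125 ng/mL·h
oral capsule tail: 8.1/0.421 = 19.240; AUC_ev,0→∞ = 1838.2125 + 19.240 = 1857.4525 ng/mL·h
F = (AUC_ev/D_ev)/(AUC_iv/D_iv) = (1857.4525/100)/(3934.099/100) = 18.574525/39.34099 = 0.4721

F = 0.47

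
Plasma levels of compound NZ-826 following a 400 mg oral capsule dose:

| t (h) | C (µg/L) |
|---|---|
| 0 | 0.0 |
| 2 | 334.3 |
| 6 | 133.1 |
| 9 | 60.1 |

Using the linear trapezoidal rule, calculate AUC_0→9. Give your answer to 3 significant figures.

Trapezoidal AUC_0→9:
  [0→2]: (0.0+334.3)/2 × 2 = 334.3
  [2→6]: (334.3+133.1)/2 × 4 = 934.8
  [6→9]: (133.1+60.1)/2 × 3 = 289.8
  Sum = 1558.9 µg/L·h

AUC = 1560 µg/L·h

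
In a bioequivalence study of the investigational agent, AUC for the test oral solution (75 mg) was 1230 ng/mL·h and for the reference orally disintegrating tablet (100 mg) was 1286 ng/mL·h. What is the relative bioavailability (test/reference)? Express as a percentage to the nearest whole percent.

F_rel = 128%

F_rel = (AUC_test/D_test) / (AUC_ref/D_ref)
      = (1230/75) / (1286/100)
      = 16.4 / 12.86 = 1.2753 = 127.53%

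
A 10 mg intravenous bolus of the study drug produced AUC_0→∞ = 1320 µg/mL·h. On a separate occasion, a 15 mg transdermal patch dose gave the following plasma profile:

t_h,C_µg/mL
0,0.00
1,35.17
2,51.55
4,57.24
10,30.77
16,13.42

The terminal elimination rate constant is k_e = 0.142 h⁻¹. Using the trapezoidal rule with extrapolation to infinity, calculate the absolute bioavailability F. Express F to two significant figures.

Trapezoidal AUC_0→16 (transdermal patch):
  [0→1]: (0.00+35.17)/2 × 1 = 17.585
  [1→2]: (35.17+51.55)/2 × 1 = 43.36
  [2→4]: (51.55+57.24)/2 × 2 = 108.79
  [4→10]: (57.24+30.77)/2 × 6 = 264.03
  [10→16]: (30.77+13.42)/2 × 6 = 132.57
  Sum = 566.335 µg/mL·h
Tail: C_last/k_e = 13.42/0.142 = 94.507
AUC_0→∞ (transdermal patch) = 566.335 + 94.507 = 660.842 µg/mL·h
F = (AUC_ev/D_ev)/(AUC_iv/D_iv) = (660.842/15)/(1320/10) = 44.0561/132 = 0.3338

F = 0.33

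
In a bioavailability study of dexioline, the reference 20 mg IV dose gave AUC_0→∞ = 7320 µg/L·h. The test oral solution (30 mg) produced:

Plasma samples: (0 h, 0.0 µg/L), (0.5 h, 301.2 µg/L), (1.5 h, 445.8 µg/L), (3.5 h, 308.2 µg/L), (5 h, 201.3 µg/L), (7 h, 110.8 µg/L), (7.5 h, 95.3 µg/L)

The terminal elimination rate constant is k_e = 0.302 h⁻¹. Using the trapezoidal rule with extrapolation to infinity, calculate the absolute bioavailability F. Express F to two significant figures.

F = 0.21

Trapezoidal AUC_0→7.5 (oral solution):
  [0→0.5]: (0.0+301.2)/2 × 0.5 = 75.3
  [0.5→1.5]: (301.2+445.8)/2 × 1 = 373.5
  [1.5→3.5]: (445.8+308.2)/2 × 2 = 754.0
  [3.5→5]: (308.2+201.3)/2 × 1.5 = 382.125
  [5→7]: (201.3+110.8)/2 × 2 = 312.1
  [7→7.5]: (110.8+95.3)/2 × 0.5 = 51.525
  Sum = 1948.55 µg/L·h
Tail: C_last/k_e = 95.3/0.302 = 315.563
AUC_0→∞ (oral solution) = 1948.55 + 315.563 = 2264.113 µg/L·h
F = (AUC_ev/D_ev)/(AUC_iv/D_iv) = (2264.113/30)/(7320/20) = 75.4704/366 = 0.2062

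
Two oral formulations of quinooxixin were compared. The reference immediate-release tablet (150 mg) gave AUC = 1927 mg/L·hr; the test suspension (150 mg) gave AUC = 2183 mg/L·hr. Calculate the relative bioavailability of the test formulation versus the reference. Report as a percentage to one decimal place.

F_rel = (AUC_test/D_test) / (AUC_ref/D_ref)
      = (2183/150) / (1927/150)
      = 14.5533 / 12.8467 = 1.1328 = 113.28%

F_rel = 113.3%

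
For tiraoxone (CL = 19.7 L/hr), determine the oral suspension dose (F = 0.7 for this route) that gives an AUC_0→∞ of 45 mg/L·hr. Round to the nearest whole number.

Dose = 1266 mg

Dose = CL × AUC_0→∞ / F
     = 19.7 × 45 / 0.7 = 1266.43 mg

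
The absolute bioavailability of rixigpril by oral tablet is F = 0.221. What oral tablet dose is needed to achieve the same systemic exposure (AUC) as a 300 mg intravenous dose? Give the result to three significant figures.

For equal systemic exposure: F × D_ev = D_iv
D_ev = D_iv / F = 300 / 0.221 = 1357.47 mg

D_oral = 1360 mg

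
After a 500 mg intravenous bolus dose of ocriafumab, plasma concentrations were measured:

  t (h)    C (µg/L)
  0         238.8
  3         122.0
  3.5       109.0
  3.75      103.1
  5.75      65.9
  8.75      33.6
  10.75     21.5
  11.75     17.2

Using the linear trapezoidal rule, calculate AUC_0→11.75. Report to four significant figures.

Trapezoidal AUC_0→11.75:
  [0→3]: (238.8+122.0)/2 × 3 = 541.2
  [3→3.5]: (122.0+109.0)/2 × 0.5 = 57.75
  [3.5→3.75]: (109.0+103.1)/2 × 0.25 = 26.5125
  [3.75→5.75]: (103.1+65.9)/2 × 2 = 169.0
  [5.75→8.75]: (65.9+33.6)/2 × 3 = 149.25
  [8.75→10.75]: (33.6+21.5)/2 × 2 = 55.1
  [10.75→11.75]: (21.5+17.2)/2 × 1 = 19.35
  Sum = 1018.1625 µg/L·h

AUC = 1018 µg/L·h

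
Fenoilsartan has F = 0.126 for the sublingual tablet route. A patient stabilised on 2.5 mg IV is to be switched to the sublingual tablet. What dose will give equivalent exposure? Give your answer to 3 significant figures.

D_sublingual = 19.8 mg

For equal systemic exposure: F × D_ev = D_iv
D_ev = D_iv / F = 2.5 / 0.126 = 19.8413 mg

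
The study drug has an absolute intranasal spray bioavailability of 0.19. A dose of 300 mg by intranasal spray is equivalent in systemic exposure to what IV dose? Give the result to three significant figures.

Systemic exposure from an extravascular dose = F × D_ev, so the equivalent IV dose is F × D_ev.
D_iv = F × D_ev = 0.19 × 300 = 57 mg

D_iv = 57.0 mg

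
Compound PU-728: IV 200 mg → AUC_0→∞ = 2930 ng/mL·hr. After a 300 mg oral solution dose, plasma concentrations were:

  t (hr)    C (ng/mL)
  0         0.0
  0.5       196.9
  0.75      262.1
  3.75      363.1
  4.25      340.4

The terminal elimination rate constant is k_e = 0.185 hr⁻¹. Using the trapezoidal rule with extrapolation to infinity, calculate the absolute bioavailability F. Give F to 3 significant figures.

Trapezoidal AUC_0→4.25 (oral solution):
  [0→0.5]: (0.0+196.9)/2 × 0.5 = 49.225
  [0.5→0.75]: (196.9+262.1)/2 × 0.25 = 57.375
  [0.75→3.75]: (262.1+363.1)/2 × 3 = 937.8
  [3.75→4.25]: (363.1+340.4)/2 × 0.5 = 175.875
  Sum = 1220.275 ng/mL·hr
Tail: C_last/k_e = 340.4/0.185 = 1840.000
AUC_0→∞ (oral solution) = 1220.275 + 1840.000 = 3060.275 ng/mL·hr
F = (AUC_ev/D_ev)/(AUC_iv/D_iv) = (3060.275/300)/(2930/200) = 10.2009/14.65 = 0.6963

F = 0.696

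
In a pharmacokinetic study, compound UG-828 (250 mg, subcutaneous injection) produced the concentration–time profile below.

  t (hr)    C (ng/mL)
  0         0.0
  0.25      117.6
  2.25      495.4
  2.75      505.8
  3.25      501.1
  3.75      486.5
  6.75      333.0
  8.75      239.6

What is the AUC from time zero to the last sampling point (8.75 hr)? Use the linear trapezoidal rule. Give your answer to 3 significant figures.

AUC = 3180 ng/mL·hr

Trapezoidal AUC_0→8.75:
  [0→0.25]: (0.0+117.6)/2 × 0.25 = 14.7
  [0.25→2.25]: (117.6+495.4)/2 × 2 = 613.0
  [2.25→2.75]: (495.4+505.8)/2 × 0.5 = 250.3
  [2.75→3.25]: (505.8+501.1)/2 × 0.5 = 251.725
  [3.25→3.75]: (501.1+486.5)/2 × 0.5 = 246.9
  [3.75→6.75]: (486.5+333.0)/2 × 3 = 1229.25
  [6.75→8.75]: (333.0+239.6)/2 × 2 = 572.6
  Sum = 3178.475 ng/mL·hr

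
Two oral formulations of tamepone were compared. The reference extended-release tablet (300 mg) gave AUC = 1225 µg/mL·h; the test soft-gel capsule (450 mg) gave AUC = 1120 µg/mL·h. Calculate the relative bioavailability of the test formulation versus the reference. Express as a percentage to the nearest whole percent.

F_rel = (AUC_test/D_test) / (AUC_ref/D_ref)
      = (1120/450) / (1225/300)
      = 2.48889 / 4.08333 = 0.6095 = 60.95%

F_rel = 61%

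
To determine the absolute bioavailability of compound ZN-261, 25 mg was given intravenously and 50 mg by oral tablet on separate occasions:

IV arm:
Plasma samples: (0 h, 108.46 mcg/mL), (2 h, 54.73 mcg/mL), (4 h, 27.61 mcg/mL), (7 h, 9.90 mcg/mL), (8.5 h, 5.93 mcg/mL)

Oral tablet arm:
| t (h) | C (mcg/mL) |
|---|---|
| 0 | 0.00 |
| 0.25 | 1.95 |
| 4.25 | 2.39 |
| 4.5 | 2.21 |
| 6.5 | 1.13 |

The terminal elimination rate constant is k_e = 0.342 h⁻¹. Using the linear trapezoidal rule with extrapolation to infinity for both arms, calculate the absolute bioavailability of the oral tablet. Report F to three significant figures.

F = 0.0244

Trapezoidal AUC_0→8.5 (IV):
  [0→2]: (108.46+54.73)/2 × 2 = 163.19
  [2→4]: (54.73+27.61)/2 × 2 = 82.34
  [4→7]: (27.61+9.90)/2 × 3 = 56.265
  [7→8.5]: (9.90+5.93)/2 × 1.5 = 11.8725
  Sum = 313.6675 mcg/mL·h
IV tail: 5.93/0.342 = 17.339; AUC_iv,0→∞ = 313.6675 + 17.339 = 331.0065 mcg/mL·h
Trapezoidal AUC_0→6.5 (oral tablet):
  [0→0.25]: (0.00+1.95)/2 × 0.25 = 0.24375
  [0.25→4.25]: (1.95+2.39)/2 × 4 = 8.68
  [4.25→4.5]: (2.39+2.21)/2 × 0.25 = 0.575
  [4.5→6.5]: (2.21+1.13)/2 × 2 = 3.34
  Sum = 12.83875 mcg/mL·h
oral tablet tail: 1.13/0.342 = 3.304; AUC_ev,0→∞ = 12.83875 + 3.304 = 16.14275 mcg/mL·h
F = (AUC_ev/D_ev)/(AUC_iv/D_iv) = (16.14275/50)/(331.0065/25) = 0.322855/13.24026 = 0.0244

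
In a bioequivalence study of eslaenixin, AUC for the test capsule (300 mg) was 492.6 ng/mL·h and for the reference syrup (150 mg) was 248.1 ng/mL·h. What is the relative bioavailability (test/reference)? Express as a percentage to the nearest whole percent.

F_rel = (AUC_test/D_test) / (AUC_ref/D_ref)
      = (492.6/300) / (248.1/150)
      = 1.642 / 1.654 = 0.9927 = 99.27%

F_rel = 99%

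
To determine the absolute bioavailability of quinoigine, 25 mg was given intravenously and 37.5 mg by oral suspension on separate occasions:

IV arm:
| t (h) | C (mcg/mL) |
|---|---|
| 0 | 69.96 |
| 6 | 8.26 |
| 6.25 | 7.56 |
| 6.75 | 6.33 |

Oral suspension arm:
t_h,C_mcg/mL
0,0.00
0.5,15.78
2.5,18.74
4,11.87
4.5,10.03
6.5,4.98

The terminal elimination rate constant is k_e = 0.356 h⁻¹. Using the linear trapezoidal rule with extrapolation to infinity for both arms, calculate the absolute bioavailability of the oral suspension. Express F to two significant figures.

F = 0.25

Trapezoidal AUC_0→6.75 (IV):
  [0→6]: (69.96+8.26)/2 × 6 = 234.66
  [6→6.25]: (8.26+7.56)/2 × 0.25 = 1.9775
  [6.25→6.75]: (7.56+6.33)/2 × 0.5 = 3.4725
  Sum = 240.11 mcg/mL·h
IV tail: 6.33/0.356 = 17.781; AUC_iv,0→∞ = 240.11 + 17.781 = 257.891 mcg/mL·h
Trapezoidal AUC_0→6.5 (oral suspension):
  [0→0.5]: (0.00+15.78)/2 × 0.5 = 3.945
  [0.5→2.5]: (15.78+18.74)/2 × 2 = 34.52
  [2.5→4]: (18.74+11.87)/2 × 1.5 = 22.9575
  [4→4.5]: (11.87+10.03)/2 × 0.5 = 5.475
  [4.5→6.5]: (10.03+4.98)/2 × 2 = 15.01
  Sum = 81.9075 mcg/mL·h
oral suspension tail: 4.98/0.356 = 13.989; AUC_ev,0→∞ = 81.9075 + 13.989 = 95.8965 mcg/mL·h
F = (AUC_ev/D_ev)/(AUC_iv/D_iv) = (95.8965/37.5)/(257.891/25) = 2.55724/10.31564 = 0.2479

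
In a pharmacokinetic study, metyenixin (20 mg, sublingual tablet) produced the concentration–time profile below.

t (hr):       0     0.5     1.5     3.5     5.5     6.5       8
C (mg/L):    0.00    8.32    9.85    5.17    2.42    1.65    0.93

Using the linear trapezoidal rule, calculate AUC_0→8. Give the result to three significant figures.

Trapezoidal AUC_0→8:
  [0→0.5]: (0.00+8.32)/2 × 0.5 = 2.08
  [0.5→1.5]: (8.32+9.85)/2 × 1 = 9.085
  [1.5→3.5]: (9.85+5.17)/2 × 2 = 15.02
  [3.5→5.5]: (5.17+2.42)/2 × 2 = 7.59
  [5.5→6.5]: (2.42+1.65)/2 × 1 = 2.035
  [6.5→8]: (1.65+0.93)/2 × 1.5 = 1.935
  Sum = 37.745 mg/L·hr

AUC = 37.7 mg/L·hr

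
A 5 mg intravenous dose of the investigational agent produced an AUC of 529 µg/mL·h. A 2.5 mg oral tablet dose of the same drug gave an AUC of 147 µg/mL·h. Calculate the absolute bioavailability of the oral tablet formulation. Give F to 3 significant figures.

F = (AUC_ev / D_ev) / (AUC_iv / D_iv)
  = (147/2.5) / (529/5)
  = 58.8 / 105.8 = 0.5558

F = 0.556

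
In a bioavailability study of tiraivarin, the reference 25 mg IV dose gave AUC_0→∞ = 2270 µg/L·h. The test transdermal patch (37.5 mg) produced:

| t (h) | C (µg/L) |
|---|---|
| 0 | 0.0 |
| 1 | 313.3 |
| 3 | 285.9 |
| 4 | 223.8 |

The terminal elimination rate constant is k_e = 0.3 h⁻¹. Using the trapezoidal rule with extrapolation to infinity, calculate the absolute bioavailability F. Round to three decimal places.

F = 0.516

Trapezoidal AUC_0→4 (transdermal patch):
  [0→1]: (0.0+313.3)/2 × 1 = 156.65
  [1→3]: (313.3+285.9)/2 × 2 = 599.2
  [3→4]: (285.9+223.8)/2 × 1 = 254.85
  Sum = 1010.7 µg/L·h
Tail: C_last/k_e = 223.8/0.3 = 746.000
AUC_0→∞ (transdermal patch) = 1010.7 + 746.000 = 1756.7 µg/L·h
F = (AUC_ev/D_ev)/(AUC_iv/D_iv) = (1756.7/37.5)/(2270/25) = 46.8453/90.8 = 0.5159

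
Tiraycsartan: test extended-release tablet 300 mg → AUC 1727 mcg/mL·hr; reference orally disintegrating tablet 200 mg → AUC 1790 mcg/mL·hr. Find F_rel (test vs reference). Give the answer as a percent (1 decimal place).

F_rel = (AUC_test/D_test) / (AUC_ref/D_ref)
      = (1727/300) / (1790/200)
      = 5.75667 / 8.95 = 0.6432 = 64.32%

F_rel = 64.3%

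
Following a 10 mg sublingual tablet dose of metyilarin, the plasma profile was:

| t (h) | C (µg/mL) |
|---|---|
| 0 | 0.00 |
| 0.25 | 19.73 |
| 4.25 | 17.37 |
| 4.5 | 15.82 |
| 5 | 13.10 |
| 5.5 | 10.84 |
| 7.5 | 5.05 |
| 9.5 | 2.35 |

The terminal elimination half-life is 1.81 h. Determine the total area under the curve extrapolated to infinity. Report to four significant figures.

Trapezoidal AUC_0→9.5:
  [0→0.25]: (0.00+19.73)/2 × 0.25 = 2.46625
  [0.25→4.25]: (19.73+17.37)/2 × 4 = 74.2
  [4.25→4.5]: (17.37+15.82)/2 × 0.25 = 4.14875
  [4.5→5]: (15.82+13.10)/2 × 0.5 = 7.23
  [5→5.5]: (13.10+10.84)/2 × 0.5 = 5.985
  [5.5→7.5]: (10.84+5.05)/2 × 2 = 15.89
  [7.5→9.5]: (5.05+2.35)/2 × 2 = 7.4
  Sum = 117.32 µg/mL·h
k_e = ln2 / t½ = 0.693147 / 1.81 = 0.3830 h^-1
Extrapolated tail: C_last / k_e = 2.35 / 0.383 = 6.136
AUC_0→∞ = 117.32 + 6.136 = 123.456 µg/mL·h

AUC = 123.5 µg/mL·h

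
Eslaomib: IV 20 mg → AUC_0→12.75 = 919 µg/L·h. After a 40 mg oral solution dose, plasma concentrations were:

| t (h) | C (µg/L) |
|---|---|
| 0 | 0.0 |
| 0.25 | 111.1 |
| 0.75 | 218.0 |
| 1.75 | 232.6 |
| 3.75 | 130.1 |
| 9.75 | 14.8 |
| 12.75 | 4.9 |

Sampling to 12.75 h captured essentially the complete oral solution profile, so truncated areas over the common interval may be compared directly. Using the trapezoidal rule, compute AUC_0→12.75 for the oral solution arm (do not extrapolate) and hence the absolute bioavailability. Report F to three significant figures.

Trapezoidal AUC_0→12.75 (oral solution):
  [0→0.25]: (0.0+111.1)/2 × 0.25 = 13.8875
  [0.25→0.75]: (111.1+218.0)/2 × 0.5 = 82.275
  [0.75→1.75]: (218.0+232.6)/2 × 1 = 225.3
  [1.75→3.75]: (232.6+130.1)/2 × 2 = 362.7
  [3.75→9.75]: (130.1+14.8)/2 × 6 = 434.7
  [9.75→12.75]: (14.8+4.9)/2 × 3 = 29.55
  Sum = 1148.4125 µg/L·h
F = (AUC_ev/D_ev)/(AUC_iv/D_iv) = (1148.4125/40)/(919/20) = 28.7103/45.95 = 0.6248

F = 0.625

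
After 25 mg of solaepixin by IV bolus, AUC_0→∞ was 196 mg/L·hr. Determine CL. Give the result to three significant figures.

CL = 0.128 L/hr

CL = Dose_iv / AUC_0→∞
   = 25 / 196 = 0.127551 L/hr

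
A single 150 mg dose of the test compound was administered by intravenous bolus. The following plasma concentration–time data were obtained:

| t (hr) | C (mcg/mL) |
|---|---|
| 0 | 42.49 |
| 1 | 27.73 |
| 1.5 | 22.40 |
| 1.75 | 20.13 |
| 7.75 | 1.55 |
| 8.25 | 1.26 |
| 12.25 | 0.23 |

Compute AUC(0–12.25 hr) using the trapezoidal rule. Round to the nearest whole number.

AUC = 122 mcg/mL·hr

Trapezoidal AUC_0→12.25:
  [0→1]: (42.49+27.73)/2 × 1 = 35.11
  [1→1.5]: (27.73+22.40)/2 × 0.5 = 12.5325
  [1.5→1.75]: (22.40+20.13)/2 × 0.25 = 5.31625
  [1.75→7.75]: (20.13+1.55)/2 × 6 = 65.04
  [7.75→8.25]: (1.55+1.26)/2 × 0.5 = 0.7025
  [8.25→12.25]: (1.26+0.23)/2 × 4 = 2.98
  Sum = 121.68125 mcg/mL·hr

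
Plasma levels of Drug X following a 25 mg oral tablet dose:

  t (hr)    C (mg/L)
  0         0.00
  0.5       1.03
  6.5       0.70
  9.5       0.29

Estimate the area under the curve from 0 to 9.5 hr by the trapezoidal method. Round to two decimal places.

AUC = 6.93 mg/L·hr

Trapezoidal AUC_0→9.5:
  [0→0.5]: (0.00+1.03)/2 × 0.5 = 0.2575
  [0.5→6.5]: (1.03+0.70)/2 × 6 = 5.19
  [6.5→9.5]: (0.70+0.29)/2 × 3 = 1.485
  Sum = 6.9325 mg/L·hr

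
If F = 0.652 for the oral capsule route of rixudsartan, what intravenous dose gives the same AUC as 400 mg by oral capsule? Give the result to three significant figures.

D_iv = 261 mg

Systemic exposure from an extravascular dose = F × D_ev, so the equivalent IV dose is F × D_ev.
D_iv = F × D_ev = 0.652 × 400 = 260.8 mg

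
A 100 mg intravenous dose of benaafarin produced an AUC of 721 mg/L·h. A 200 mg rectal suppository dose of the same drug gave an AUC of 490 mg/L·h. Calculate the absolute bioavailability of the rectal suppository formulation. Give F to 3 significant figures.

F = (AUC_ev / D_ev) / (AUC_iv / D_iv)
  = (490/200) / (721/100)
  = 2.45 / 7.21 = 0.3398

F = 0.340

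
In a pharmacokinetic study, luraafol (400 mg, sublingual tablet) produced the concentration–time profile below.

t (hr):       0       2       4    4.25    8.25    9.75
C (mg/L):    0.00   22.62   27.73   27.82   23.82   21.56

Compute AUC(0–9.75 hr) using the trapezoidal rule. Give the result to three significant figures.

Trapezoidal AUC_0→9.75:
  [0→2]: (0.00+22.62)/2 × 2 = 22.62
  [2→4]: (22.62+27.73)/2 × 2 = 50.35
  [4→4.25]: (27.73+27.82)/2 × 0.25 = 6.94375
  [4.25→8.25]: (27.82+23.82)/2 × 4 = 103.28
  [8.25→9.75]: (23.82+21.56)/2 × 1.5 = 34.035
  Sum = 217.22875 mg/L·hr

AUC = 217 mg/L·hr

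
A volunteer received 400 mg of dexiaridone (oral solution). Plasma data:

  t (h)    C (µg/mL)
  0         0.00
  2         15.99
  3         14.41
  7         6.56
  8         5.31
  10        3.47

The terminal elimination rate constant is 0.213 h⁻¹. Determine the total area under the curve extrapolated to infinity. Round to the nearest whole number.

AUC = 104 µg/mL·h

Trapezoidal AUC_0→10:
  [0→2]: (0.00+15.99)/2 × 2 = 15.99
  [2→3]: (15.99+14.41)/2 × 1 = 15.2
  [3→7]: (14.41+6.56)/2 × 4 = 41.94
  [7→8]: (6.56+5.31)/2 × 1 = 5.935
  [8→10]: (5.31+3.47)/2 × 2 = 8.78
  Sum = 87.845 µg/mL·h
Extrapolated tail: C_last / k_e = 3.47 / 0.213 = 16.291
AUC_0→∞ = 87.845 + 16.291 = 104.136 µg/mL·h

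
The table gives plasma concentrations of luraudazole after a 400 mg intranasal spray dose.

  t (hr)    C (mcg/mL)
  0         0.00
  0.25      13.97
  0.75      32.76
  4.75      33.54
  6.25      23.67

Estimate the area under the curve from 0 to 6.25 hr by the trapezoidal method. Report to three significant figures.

AUC = 189 mcg/mL·hr

Trapezoidal AUC_0→6.25:
  [0→0.25]: (0.00+13.97)/2 × 0.25 = 1.74625
  [0.25→0.75]: (13.97+32.76)/2 × 0.5 = 11.6825
  [0.75→4.75]: (32.76+33.54)/2 × 4 = 132.6
  [4.75→6.25]: (33.54+23.67)/2 × 1.5 = 42.9075
  Sum = 188.93625 mcg/mL·hr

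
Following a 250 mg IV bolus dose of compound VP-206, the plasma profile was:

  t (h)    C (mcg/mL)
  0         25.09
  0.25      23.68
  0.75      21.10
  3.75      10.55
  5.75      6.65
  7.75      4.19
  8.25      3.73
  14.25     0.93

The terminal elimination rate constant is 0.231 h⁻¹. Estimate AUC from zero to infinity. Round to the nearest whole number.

AUC = 113 mcg/mL·h

Trapezoidal AUC_0→14.25:
  [0→0.25]: (25.09+23.68)/2 × 0.25 = 6.09625
  [0.25→0.75]: (23.68+21.10)/2 × 0.5 = 11.195
  [0.75→3.75]: (21.10+10.55)/2 × 3 = 47.475
  [3.75→5.75]: (10.55+6.65)/2 × 2 = 17.2
  [5.75→7.75]: (6.65+4.19)/2 × 2 = 10.84
  [7.75→8.25]: (4.19+3.73)/2 × 0.5 = 1.98
  [8.25→14.25]: (3.73+0.93)/2 × 6 = 13.98
  Sum = 108.76625 mcg/mL·h
Extrapolated tail: C_last / k_e = 0.93 / 0.231 = 4.026
AUC_0→∞ = 108.76625 + 4.026 = 112.79225 mcg/mL·h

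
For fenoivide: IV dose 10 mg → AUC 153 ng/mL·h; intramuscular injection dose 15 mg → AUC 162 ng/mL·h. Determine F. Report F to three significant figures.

F = 0.706

F = (AUC_ev / D_ev) / (AUC_iv / D_iv)
  = (162/15) / (153/10)
  = 10.8 / 15.3 = 0.7059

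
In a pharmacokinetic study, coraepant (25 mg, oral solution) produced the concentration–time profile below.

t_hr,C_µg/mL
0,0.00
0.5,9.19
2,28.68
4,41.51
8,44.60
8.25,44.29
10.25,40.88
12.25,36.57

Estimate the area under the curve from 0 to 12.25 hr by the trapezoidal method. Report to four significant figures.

Trapezoidal AUC_0→12.25:
  [0→0.5]: (0.00+9.19)/2 × 0.5 = 2.2975
  [0.5→2]: (9.19+28.68)/2 × 1.5 = 28.4025
  [2→4]: (28.68+41.51)/2 × 2 = 70.19
  [4→8]: (41.51+44.60)/2 × 4 = 172.22
  [8→8.25]: (44.60+44.29)/2 × 0.25 = 11.11125
  [8.25→10.25]: (44.29+40.88)/2 × 2 = 85.17
  [10.25→12.25]: (40.88+36.57)/2 × 2 = 77.45
  Sum = 446.84125 µg/mL·hr

AUC = 446.8 µg/mL·hr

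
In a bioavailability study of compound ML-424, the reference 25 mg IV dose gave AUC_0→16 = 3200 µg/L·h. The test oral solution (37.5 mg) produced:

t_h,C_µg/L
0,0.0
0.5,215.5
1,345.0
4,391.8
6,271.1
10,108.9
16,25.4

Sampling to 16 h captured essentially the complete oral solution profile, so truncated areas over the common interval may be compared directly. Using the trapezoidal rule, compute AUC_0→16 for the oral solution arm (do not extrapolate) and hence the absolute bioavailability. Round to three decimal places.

F = 0.651

Trapezoidal AUC_0→16 (oral solution):
  [0→0.5]: (0.0+215.5)/2 × 0.5 = 53.875
  [0.5→1]: (215.5+345.0)/2 × 0.5 = 140.125
  [1→4]: (345.0+391.8)/2 × 3 = 1105.2
  [4→6]: (391.8+271.1)/2 × 2 = 662.9
  [6→10]: (271.1+108.9)/2 × 4 = 760.0
  [10→16]: (108.9+25.4)/2 × 6 = 402.9
  Sum = 3125.0 µg/L·h
F = (AUC_ev/D_ev)/(AUC_iv/D_iv) = (3125.0/37.5)/(3200/25) = 83.3333/128 = 0.6510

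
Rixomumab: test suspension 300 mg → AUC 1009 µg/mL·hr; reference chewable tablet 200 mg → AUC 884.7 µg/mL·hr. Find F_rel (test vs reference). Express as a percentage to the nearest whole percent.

F_rel = 76%

F_rel = (AUC_test/D_test) / (AUC_ref/D_ref)
      = (1009/300) / (884.7/200)
      = 3.36333 / 4.4235 = 0.7603 = 76.03%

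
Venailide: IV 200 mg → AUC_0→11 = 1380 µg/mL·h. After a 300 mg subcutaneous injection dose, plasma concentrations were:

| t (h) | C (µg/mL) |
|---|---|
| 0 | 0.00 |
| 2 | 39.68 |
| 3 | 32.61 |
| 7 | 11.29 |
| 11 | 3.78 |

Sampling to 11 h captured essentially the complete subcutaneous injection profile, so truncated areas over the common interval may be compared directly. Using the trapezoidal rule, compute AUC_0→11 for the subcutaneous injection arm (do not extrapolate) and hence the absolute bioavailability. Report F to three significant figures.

Trapezoidal AUC_0→11 (subcutaneous injection):
  [0→2]: (0.00+39.68)/2 × 2 = 39.68
  [2→3]: (39.68+32.61)/2 × 1 = 36.145
  [3→7]: (32.61+11.29)/2 × 4 = 87.8
  [7→11]: (11.29+3.78)/2 × 4 = 30.14
  Sum = 193.765 µg/mL·h
F = (AUC_ev/D_ev)/(AUC_iv/D_iv) = (193.765/300)/(1380/200) = 0.645883/6.9 = 0.0936

F = 0.0936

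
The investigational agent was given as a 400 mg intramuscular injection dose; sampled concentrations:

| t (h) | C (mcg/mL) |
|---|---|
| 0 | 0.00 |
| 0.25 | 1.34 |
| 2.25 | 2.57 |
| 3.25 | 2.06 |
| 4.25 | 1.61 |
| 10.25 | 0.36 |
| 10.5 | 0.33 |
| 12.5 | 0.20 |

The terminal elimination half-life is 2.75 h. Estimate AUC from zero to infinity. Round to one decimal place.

Trapezoidal AUC_0→12.5:
  [0→0.25]: (0.00+1.34)/2 × 0.25 = 0.1675
  [0.25→2.25]: (1.34+2.57)/2 × 2 = 3.91
  [2.25→3.25]: (2.57+2.06)/2 × 1 = 2.315
  [3.25→4.25]: (2.06+1.61)/2 × 1 = 1.835
  [4.25→10.25]: (1.61+0.36)/2 × 6 = 5.91
  [10.25→10.5]: (0.36+0.33)/2 × 0.25 = 0.08625
  [10.5→12.5]: (0.33+0.20)/2 × 2 = 0.53
  Sum = 14.75375 mcg/mL·h
k_e = ln2 / t½ = 0.693147 / 2.75 = 0.2521 h^-1
Extrapolated tail: C_last / k_e = 0.20 / 0.2521 = 0.793
AUC_0→∞ = 14.75375 + 0.793 = 15.54675 mcg/mL·h

AUC = 15.5 mcg/mL·h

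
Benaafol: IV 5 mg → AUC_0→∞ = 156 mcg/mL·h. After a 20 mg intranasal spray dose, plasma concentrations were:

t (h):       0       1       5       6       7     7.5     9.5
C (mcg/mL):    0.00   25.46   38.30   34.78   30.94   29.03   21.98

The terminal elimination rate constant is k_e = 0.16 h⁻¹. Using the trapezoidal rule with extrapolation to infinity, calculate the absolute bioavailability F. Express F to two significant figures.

F = 0.66

Trapezoidal AUC_0→9.5 (intranasal spray):
  [0→1]: (0.00+25.46)/2 × 1 = 12.73
  [1→5]: (25.46+38.30)/2 × 4 = 127.52
  [5→6]: (38.30+34.78)/2 × 1 = 36.54
  [6→7]: (34.78+30.94)/2 × 1 = 32.86
  [7→7.5]: (30.94+29.03)/2 × 0.5 = 14.9925
  [7.5→9.5]: (29.03+21.98)/2 × 2 = 51.01
  Sum = 275.6525 mcg/mL·h
Tail: C_last/k_e = 21.98/0.16 = 137.375
AUC_0→∞ (intranasal spray) = 275.6525 + 137.375 = 413.0275 mcg/mL·h
F = (AUC_ev/D_ev)/(AUC_iv/D_iv) = (413.0275/20)/(156/5) = 20.651375/31.2 = 0.6619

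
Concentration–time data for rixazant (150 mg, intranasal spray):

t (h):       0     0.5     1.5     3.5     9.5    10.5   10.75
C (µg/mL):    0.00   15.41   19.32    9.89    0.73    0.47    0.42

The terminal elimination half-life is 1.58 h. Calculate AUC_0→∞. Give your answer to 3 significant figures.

AUC = 84.0 µg/mL·h

Trapezoidal AUC_0→10.75:
  [0→0.5]: (0.00+15.41)/2 × 0.5 = 3.8525
  [0.5→1.5]: (15.41+19.32)/2 × 1 = 17.365
  [1.5→3.5]: (19.32+9.89)/2 × 2 = 29.21
  [3.5→9.5]: (9.89+0.73)/2 × 6 = 31.86
  [9.5→10.5]: (0.73+0.47)/2 × 1 = 0.6
  [10.5→10.75]: (0.47+0.42)/2 × 0.25 = 0.11125
  Sum = 82.99875 µg/mL·h
k_e = ln2 / t½ = 0.693147 / 1.58 = 0.4387 h^-1
Extrapolated tail: C_last / k_e = 0.42 / 0.4387 = 0.957
AUC_0→∞ = 82.99875 + 0.957 = 83.95575 µg/mL·h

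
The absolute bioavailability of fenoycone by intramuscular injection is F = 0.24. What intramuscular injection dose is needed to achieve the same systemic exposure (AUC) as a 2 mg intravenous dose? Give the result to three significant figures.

D_intramuscular = 8.33 mg

For equal systemic exposure: F × D_ev = D_iv
D_ev = D_iv / F = 2 / 0.24 = 8.33333 mg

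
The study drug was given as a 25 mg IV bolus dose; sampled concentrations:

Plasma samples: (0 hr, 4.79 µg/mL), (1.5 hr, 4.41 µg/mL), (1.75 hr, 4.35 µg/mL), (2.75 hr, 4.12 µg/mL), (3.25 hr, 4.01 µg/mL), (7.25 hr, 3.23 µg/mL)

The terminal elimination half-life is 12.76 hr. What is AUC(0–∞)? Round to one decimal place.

Trapezoidal AUC_0→7.25:
  [0→1.5]: (4.79+4.41)/2 × 1.5 = 6.9
  [1.5→1.75]: (4.41+4.35)/2 × 0.25 = 1.095
  [1.75→2.75]: (4.35+4.12)/2 × 1 = 4.235
  [2.75→3.25]: (4.12+4.01)/2 × 0.5 = 2.0325
  [3.25→7.25]: (4.01+3.23)/2 × 4 = 14.48
  Sum = 28.7425 µg/mL·hr
k_e = ln2 / t½ = 0.693147 / 12.76 = 0.0543 hr^-1
Extrapolated tail: C_last / k_e = 3.23 / 0.0543 = 59.484
AUC_0→∞ = 28.7425 + 59.484 = 88.2265 µg/mL·hr

AUC = 88.2 µg/mL·hr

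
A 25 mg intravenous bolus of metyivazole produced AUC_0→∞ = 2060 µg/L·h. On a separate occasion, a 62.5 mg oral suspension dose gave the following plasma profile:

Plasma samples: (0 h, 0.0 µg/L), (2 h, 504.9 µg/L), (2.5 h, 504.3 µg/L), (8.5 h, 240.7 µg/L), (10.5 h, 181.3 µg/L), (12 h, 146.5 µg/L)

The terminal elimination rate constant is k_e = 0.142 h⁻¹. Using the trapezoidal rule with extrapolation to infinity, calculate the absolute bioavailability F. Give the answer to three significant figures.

Trapezoidal AUC_0→12 (oral suspension):
  [0→2]: (0.0+504.9)/2 × 2 = 504.9
  [2→2.5]: (504.9+504.3)/2 × 0.5 = 252.3
  [2.5→8.5]: (504.3+240.7)/2 × 6 = 2235.0
  [8.5→10.5]: (240.7+181.3)/2 × 2 = 422.0
  [10.5→12]: (181.3+146.5)/2 × 1.5 = 245.85
  Sum = 3660.05 µg/L·h
Tail: C_last/k_e = 146.5/0.142 = 1031.690
AUC_0→∞ (oral suspension) = 3660.05 + 1031.690 = 4691.74 µg/L·h
F = (AUC_ev/D_ev)/(AUC_iv/D_iv) = (4691.74/62.5)/(2060/25) = 75.06784/82.4 = 0.9110

F = 0.911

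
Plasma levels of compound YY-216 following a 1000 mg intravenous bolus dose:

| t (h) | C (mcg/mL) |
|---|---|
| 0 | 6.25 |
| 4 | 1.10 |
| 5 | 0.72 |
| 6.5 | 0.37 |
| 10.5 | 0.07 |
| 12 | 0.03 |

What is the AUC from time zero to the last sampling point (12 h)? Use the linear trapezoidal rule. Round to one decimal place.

Trapezoidal AUC_0→12:
  [0→4]: (6.25+1.10)/2 × 4 = 14.7
  [4→5]: (1.10+0.72)/2 × 1 = 0.91
  [5→6.5]: (0.72+0.37)/2 × 1.5 = 0.8175
  [6.5→10.5]: (0.37+0.07)/2 × 4 = 0.88
  [10.5→12]: (0.07+0.03)/2 × 1.5 = 0.075
  Sum = 17.3825 mcg/mL·h

AUC = 17.4 mcg/mL·h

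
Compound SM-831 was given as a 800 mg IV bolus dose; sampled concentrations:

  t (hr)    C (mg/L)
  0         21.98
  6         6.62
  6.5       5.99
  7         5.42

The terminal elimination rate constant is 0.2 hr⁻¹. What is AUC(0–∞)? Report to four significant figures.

Trapezoidal AUC_0→7:
  [0→6]: (21.98+6.62)/2 × 6 = 85.8
  [6→6.5]: (6.62+5.99)/2 × 0.5 = 3.1525
  [6.5→7]: (5.99+5.42)/2 × 0.5 = 2.8525
  Sum = 91.805 mg/L·hr
Extrapolated tail: C_last / k_e = 5.42 / 0.2 = 27.100
AUC_0→∞ = 91.805 + 27.100 = 118.905 mg/L·hr

AUC = 118.9 mg/L·hr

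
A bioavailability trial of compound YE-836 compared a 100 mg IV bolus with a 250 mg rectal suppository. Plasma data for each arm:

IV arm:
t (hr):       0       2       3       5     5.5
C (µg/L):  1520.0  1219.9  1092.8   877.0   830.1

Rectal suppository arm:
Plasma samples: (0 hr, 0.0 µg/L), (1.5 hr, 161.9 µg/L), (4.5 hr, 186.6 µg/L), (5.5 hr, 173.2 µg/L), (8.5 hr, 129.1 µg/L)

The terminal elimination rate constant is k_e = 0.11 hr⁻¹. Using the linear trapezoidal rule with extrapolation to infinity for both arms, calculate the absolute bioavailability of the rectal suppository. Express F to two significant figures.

Trapezoidal AUC_0→5.5 (IV):
  [0→2]: (1520.0+1219.9)/2 × 2 = 2739.9
  [2→3]: (1219.9+1092.8)/2 × 1 = 1156.35
  [3→5]: (1092.8+877.0)/2 × 2 = 1969.8
  [5→5.5]: (877.0+830.1)/2 × 0.5 = 426.775
  Sum = 6292.825 µg/L·hr
IV tail: 830.1/0.11 = 7546.364; AUC_iv,0→∞ = 6292.825 + 7546.364 = 13839.189 µg/L·hr
Trapezoidal AUC_0→8.5 (rectal suppository):
  [0→1.5]: (0.0+161.9)/2 × 1.5 = 121.425
  [1.5→4.5]: (161.9+186.6)/2 × 3 = 522.75
  [4.5→5.5]: (186.6+173.2)/2 × 1 = 179.9
  [5.5→8.5]: (173.2+129.1)/2 × 3 = 453.45
  Sum = 1277.525 µg/L·hr
rectal suppository tail: 129.1/0.11 = 1173.636; AUC_ev,0→∞ = 1277.525 + 1173.636 = 2451.161 µg/L·hr
F = (AUC_ev/D_ev)/(AUC_iv/D_iv) = (2451.161/250)/(13839.189/100) = 9.804644/138.39189 = 0.0708

F = 0.071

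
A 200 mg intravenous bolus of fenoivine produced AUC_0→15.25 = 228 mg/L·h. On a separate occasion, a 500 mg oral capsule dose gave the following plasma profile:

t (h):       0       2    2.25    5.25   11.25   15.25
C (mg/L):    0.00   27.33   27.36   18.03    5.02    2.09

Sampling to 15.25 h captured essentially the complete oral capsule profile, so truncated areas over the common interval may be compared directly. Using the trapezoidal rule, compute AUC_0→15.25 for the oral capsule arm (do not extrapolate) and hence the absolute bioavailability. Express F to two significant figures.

F = 0.33

Trapezoidal AUC_0→15.25 (oral capsule):
  [0→2]: (0.00+27.33)/2 × 2 = 27.33
  [2→2.25]: (27.33+27.36)/2 × 0.25 = 6.83625
  [2.25→5.25]: (27.36+18.03)/2 × 3 = 68.085
  [5.25→11.25]: (18.03+5.02)/2 × 6 = 69.15
  [11.25→15.25]: (5.02+2.09)/2 × 4 = 14.22
  Sum = 185.62125 mg/L·h
F = (AUC_ev/D_ev)/(AUC_iv/D_iv) = (185.62125/500)/(228/200) = 0.3712425/1.14 = 0.3257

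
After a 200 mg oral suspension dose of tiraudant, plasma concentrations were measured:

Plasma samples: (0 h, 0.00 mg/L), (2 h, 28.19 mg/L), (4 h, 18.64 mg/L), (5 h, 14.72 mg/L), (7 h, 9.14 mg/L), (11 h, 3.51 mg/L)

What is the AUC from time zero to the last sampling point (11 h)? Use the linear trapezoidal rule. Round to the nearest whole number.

Trapezoidal AUC_0→11:
  [0→2]: (0.00+28.19)/2 × 2 = 28.19
  [2→4]: (28.19+18.64)/2 × 2 = 46.83
  [4→5]: (18.64+14.72)/2 × 1 = 16.68
  [5→7]: (14.72+9.14)/2 × 2 = 23.86
  [7→11]: (9.14+3.51)/2 × 4 = 25.3
  Sum = 140.86 mg/L·h

AUC = 141 mg/L·h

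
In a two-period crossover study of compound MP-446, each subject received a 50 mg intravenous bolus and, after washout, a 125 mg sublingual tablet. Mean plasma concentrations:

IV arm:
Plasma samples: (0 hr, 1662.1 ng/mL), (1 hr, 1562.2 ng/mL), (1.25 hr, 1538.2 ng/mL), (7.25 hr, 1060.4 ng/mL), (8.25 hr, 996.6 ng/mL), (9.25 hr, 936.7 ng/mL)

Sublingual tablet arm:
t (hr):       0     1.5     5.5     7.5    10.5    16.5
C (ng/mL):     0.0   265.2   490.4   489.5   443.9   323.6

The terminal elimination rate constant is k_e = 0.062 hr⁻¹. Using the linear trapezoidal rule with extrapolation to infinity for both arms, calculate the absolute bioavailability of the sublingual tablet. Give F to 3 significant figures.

Trapezoidal AUC_0→9.25 (IV):
  [0→1]: (1662.1+1562.2)/2 × 1 = 1612.15
  [1→1.25]: (1562.2+1538.2)/2 × 0.25 = 387.55
  [1.25→7.25]: (1538.2+1060.4)/2 × 6 = 7795.8
  [7.25→8.25]: (1060.4+996.6)/2 × 1 = 1028.5
  [8.25→9.25]: (996.6+936.7)/2 × 1 = 966.65
  Sum = 11790.65 ng/mL·hr
IV tail: 936.7/0.062 = 15108.065; AUC_iv,0→∞ = 11790.65 + 15108.065 = 26898.715 ng/mL·hr
Trapezoidal AUC_0→16.5 (sublingual tablet):
  [0→1.5]: (0.0+265.2)/2 × 1.5 = 198.9
  [1.5→5.5]: (265.2+490.4)/2 × 4 = 1511.2
  [5.5→7.5]: (490.4+489.5)/2 × 2 = 979.9
  [7.5→10.5]: (489.5+443.9)/2 × 3 = 1400.1
  [10.5→16.5]: (443.9+323.6)/2 × 6 = 2302.5
  Sum = 6392.6 ng/mL·hr
sublingual tablet tail: 323.6/0.062 = 5219.355; AUC_ev,0→∞ = 6392.6 + 5219.355 = 11611.955 ng/mL·hr
F = (AUC_ev/D_ev)/(AUC_iv/D_iv) = (11611.955/125)/(26898.715/50) = 92.89564/537.9743 = 0.1727

F = 0.173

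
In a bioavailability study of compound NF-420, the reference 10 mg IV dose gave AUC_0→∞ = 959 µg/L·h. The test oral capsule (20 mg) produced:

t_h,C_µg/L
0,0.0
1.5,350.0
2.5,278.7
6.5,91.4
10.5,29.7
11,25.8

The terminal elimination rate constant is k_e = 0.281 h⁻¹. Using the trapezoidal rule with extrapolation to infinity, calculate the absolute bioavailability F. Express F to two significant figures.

Trapezoidal AUC_0→11 (oral capsule):
  [0→1.5]: (0.0+350.0)/2 × 1.5 = 262.5
  [1.5→2.5]: (350.0+278.7)/2 × 1 = 314.35
  [2.5→6.5]: (278.7+91.4)/2 × 4 = 740.2
  [6.5→10.5]: (91.4+29.7)/2 × 4 = 242.2
  [10.5→11]: (29.7+25.8)/2 × 0.5 = 13.875
  Sum = 1573.125 µg/L·h
Tail: C_last/k_e = 25.8/0.281 = 91.815
AUC_0→∞ (oral capsule) = 1573.125 + 91.815 = 1664.94 µg/L·h
F = (AUC_ev/D_ev)/(AUC_iv/D_iv) = (1664.94/20)/(959/10) = 83.247/95.9 = 0.8681

F = 0.87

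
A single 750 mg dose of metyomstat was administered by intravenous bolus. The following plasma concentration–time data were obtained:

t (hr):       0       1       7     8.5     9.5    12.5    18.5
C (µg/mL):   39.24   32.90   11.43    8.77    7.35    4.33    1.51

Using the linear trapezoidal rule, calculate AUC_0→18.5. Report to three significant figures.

Trapezoidal AUC_0→18.5:
  [0→1]: (39.24+32.90)/2 × 1 = 36.07
  [1→7]: (32.90+11.43)/2 × 6 = 132.99
  [7→8.5]: (11.43+8.77)/2 × 1.5 = 15.15
  [8.5→9.5]: (8.77+7.35)/2 × 1 = 8.06
  [9.5→12.5]: (7.35+4.33)/2 × 3 = 17.52
  [12.5→18.5]: (4.33+1.51)/2 × 6 = 17.52
  Sum = 227.31 µg/mL·hr

AUC = 227 µg/mL·hr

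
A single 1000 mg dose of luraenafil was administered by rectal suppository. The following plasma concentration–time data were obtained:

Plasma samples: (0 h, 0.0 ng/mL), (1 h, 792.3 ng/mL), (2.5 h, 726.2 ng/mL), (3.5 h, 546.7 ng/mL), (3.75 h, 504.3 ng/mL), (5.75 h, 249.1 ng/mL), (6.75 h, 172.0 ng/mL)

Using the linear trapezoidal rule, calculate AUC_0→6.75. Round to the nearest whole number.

AUC = 3267 ng/mL·h

Trapezoidal AUC_0→6.75:
  [0→1]: (0.0+792.3)/2 × 1 = 396.15
  [1→2.5]: (792.3+726.2)/2 × 1.5 = 1138.875
  [2.5→3.5]: (726.2+546.7)/2 × 1 = 636.45
  [3.5→3.75]: (546.7+504.3)/2 × 0.25 = 131.375
  [3.75→5.75]: (504.3+249.1)/2 × 2 = 753.4
  [5.75→6.75]: (249.1+172.0)/2 × 1 = 210.55
  Sum = 3266.8 ng/mL·h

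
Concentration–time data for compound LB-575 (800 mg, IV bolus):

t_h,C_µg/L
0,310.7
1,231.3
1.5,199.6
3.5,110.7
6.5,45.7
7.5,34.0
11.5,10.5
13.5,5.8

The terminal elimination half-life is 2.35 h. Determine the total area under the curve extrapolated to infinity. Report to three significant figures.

Trapezoidal AUC_0→13.5:
  [0→1]: (310.7+231.3)/2 × 1 = 271.0
  [1→1.5]: (231.3+199.6)/2 × 0.5 = 107.725
  [1.5→3.5]: (199.6+110.7)/2 × 2 = 310.3
  [3.5→6.5]: (110.7+45.7)/2 × 3 = 234.6
  [6.5→7.5]: (45.7+34.0)/2 × 1 = 39.85
  [7.5→11.5]: (34.0+10.5)/2 × 4 = 89.0
  [11.5→13.5]: (10.5+5.8)/2 × 2 = 16.3
  Sum = 1068.775 µg/L·h
k_e = ln2 / t½ = 0.693147 / 2.35 = 0.2950 h^-1
Extrapolated tail: C_last / k_e = 5.8 / 0.295 = 19.661
AUC_0→∞ = 1068.775 + 19.661 = 1088.436 µg/L·h

AUC = 1090 µg/L·h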